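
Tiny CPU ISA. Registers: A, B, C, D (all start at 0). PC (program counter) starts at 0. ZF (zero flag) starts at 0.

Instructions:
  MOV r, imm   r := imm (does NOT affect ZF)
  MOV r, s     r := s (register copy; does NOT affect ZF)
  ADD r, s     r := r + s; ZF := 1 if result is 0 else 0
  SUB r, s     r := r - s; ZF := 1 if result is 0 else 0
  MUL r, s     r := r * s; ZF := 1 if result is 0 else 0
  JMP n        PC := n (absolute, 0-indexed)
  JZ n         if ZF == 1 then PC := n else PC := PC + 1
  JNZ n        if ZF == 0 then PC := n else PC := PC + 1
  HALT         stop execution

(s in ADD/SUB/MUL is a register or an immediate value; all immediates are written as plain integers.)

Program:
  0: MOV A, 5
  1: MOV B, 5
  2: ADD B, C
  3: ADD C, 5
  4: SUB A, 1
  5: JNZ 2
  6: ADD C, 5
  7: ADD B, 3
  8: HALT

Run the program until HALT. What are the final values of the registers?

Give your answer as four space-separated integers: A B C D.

Answer: 0 58 30 0

Derivation:
Step 1: PC=0 exec 'MOV A, 5'. After: A=5 B=0 C=0 D=0 ZF=0 PC=1
Step 2: PC=1 exec 'MOV B, 5'. After: A=5 B=5 C=0 D=0 ZF=0 PC=2
Step 3: PC=2 exec 'ADD B, C'. After: A=5 B=5 C=0 D=0 ZF=0 PC=3
Step 4: PC=3 exec 'ADD C, 5'. After: A=5 B=5 C=5 D=0 ZF=0 PC=4
Step 5: PC=4 exec 'SUB A, 1'. After: A=4 B=5 C=5 D=0 ZF=0 PC=5
Step 6: PC=5 exec 'JNZ 2'. After: A=4 B=5 C=5 D=0 ZF=0 PC=2
Step 7: PC=2 exec 'ADD B, C'. After: A=4 B=10 C=5 D=0 ZF=0 PC=3
Step 8: PC=3 exec 'ADD C, 5'. After: A=4 B=10 C=10 D=0 ZF=0 PC=4
Step 9: PC=4 exec 'SUB A, 1'. After: A=3 B=10 C=10 D=0 ZF=0 PC=5
Step 10: PC=5 exec 'JNZ 2'. After: A=3 B=10 C=10 D=0 ZF=0 PC=2
Step 11: PC=2 exec 'ADD B, C'. After: A=3 B=20 C=10 D=0 ZF=0 PC=3
Step 12: PC=3 exec 'ADD C, 5'. After: A=3 B=20 C=15 D=0 ZF=0 PC=4
Step 13: PC=4 exec 'SUB A, 1'. After: A=2 B=20 C=15 D=0 ZF=0 PC=5
Step 14: PC=5 exec 'JNZ 2'. After: A=2 B=20 C=15 D=0 ZF=0 PC=2
Step 15: PC=2 exec 'ADD B, C'. After: A=2 B=35 C=15 D=0 ZF=0 PC=3
Step 16: PC=3 exec 'ADD C, 5'. After: A=2 B=35 C=20 D=0 ZF=0 PC=4
Step 17: PC=4 exec 'SUB A, 1'. After: A=1 B=35 C=20 D=0 ZF=0 PC=5
Step 18: PC=5 exec 'JNZ 2'. After: A=1 B=35 C=20 D=0 ZF=0 PC=2
Step 19: PC=2 exec 'ADD B, C'. After: A=1 B=55 C=20 D=0 ZF=0 PC=3
Step 20: PC=3 exec 'ADD C, 5'. After: A=1 B=55 C=25 D=0 ZF=0 PC=4
Step 21: PC=4 exec 'SUB A, 1'. After: A=0 B=55 C=25 D=0 ZF=1 PC=5
Step 22: PC=5 exec 'JNZ 2'. After: A=0 B=55 C=25 D=0 ZF=1 PC=6
Step 23: PC=6 exec 'ADD C, 5'. After: A=0 B=55 C=30 D=0 ZF=0 PC=7
Step 24: PC=7 exec 'ADD B, 3'. After: A=0 B=58 C=30 D=0 ZF=0 PC=8
Step 25: PC=8 exec 'HALT'. After: A=0 B=58 C=30 D=0 ZF=0 PC=8 HALTED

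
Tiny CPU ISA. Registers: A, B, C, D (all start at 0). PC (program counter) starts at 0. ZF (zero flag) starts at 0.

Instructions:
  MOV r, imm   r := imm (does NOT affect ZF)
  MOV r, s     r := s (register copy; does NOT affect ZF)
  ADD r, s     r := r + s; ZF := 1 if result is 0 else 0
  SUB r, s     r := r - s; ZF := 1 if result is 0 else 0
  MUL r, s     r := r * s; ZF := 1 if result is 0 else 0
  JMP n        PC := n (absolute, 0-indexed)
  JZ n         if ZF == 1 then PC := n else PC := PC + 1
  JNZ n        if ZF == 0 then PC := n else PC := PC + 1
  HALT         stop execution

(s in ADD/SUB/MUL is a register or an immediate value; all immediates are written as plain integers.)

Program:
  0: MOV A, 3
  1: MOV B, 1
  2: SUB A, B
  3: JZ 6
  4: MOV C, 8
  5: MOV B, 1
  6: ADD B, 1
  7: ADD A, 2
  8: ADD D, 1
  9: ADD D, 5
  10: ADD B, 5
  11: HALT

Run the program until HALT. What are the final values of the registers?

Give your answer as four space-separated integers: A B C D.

Step 1: PC=0 exec 'MOV A, 3'. After: A=3 B=0 C=0 D=0 ZF=0 PC=1
Step 2: PC=1 exec 'MOV B, 1'. After: A=3 B=1 C=0 D=0 ZF=0 PC=2
Step 3: PC=2 exec 'SUB A, B'. After: A=2 B=1 C=0 D=0 ZF=0 PC=3
Step 4: PC=3 exec 'JZ 6'. After: A=2 B=1 C=0 D=0 ZF=0 PC=4
Step 5: PC=4 exec 'MOV C, 8'. After: A=2 B=1 C=8 D=0 ZF=0 PC=5
Step 6: PC=5 exec 'MOV B, 1'. After: A=2 B=1 C=8 D=0 ZF=0 PC=6
Step 7: PC=6 exec 'ADD B, 1'. After: A=2 B=2 C=8 D=0 ZF=0 PC=7
Step 8: PC=7 exec 'ADD A, 2'. After: A=4 B=2 C=8 D=0 ZF=0 PC=8
Step 9: PC=8 exec 'ADD D, 1'. After: A=4 B=2 C=8 D=1 ZF=0 PC=9
Step 10: PC=9 exec 'ADD D, 5'. After: A=4 B=2 C=8 D=6 ZF=0 PC=10
Step 11: PC=10 exec 'ADD B, 5'. After: A=4 B=7 C=8 D=6 ZF=0 PC=11
Step 12: PC=11 exec 'HALT'. After: A=4 B=7 C=8 D=6 ZF=0 PC=11 HALTED

Answer: 4 7 8 6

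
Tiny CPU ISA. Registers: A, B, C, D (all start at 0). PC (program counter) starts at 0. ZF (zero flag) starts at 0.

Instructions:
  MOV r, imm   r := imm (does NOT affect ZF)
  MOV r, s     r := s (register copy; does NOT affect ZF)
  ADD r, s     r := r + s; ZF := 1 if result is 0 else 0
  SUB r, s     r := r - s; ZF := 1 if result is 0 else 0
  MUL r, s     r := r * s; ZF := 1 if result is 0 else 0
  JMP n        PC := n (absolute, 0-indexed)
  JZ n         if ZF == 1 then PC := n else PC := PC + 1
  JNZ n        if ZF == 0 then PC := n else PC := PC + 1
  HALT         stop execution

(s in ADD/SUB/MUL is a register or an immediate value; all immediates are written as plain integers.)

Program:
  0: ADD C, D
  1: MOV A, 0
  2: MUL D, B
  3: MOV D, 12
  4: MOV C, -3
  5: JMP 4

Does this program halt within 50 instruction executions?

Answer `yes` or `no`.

Step 1: PC=0 exec 'ADD C, D'. After: A=0 B=0 C=0 D=0 ZF=1 PC=1
Step 2: PC=1 exec 'MOV A, 0'. After: A=0 B=0 C=0 D=0 ZF=1 PC=2
Step 3: PC=2 exec 'MUL D, B'. After: A=0 B=0 C=0 D=0 ZF=1 PC=3
Step 4: PC=3 exec 'MOV D, 12'. After: A=0 B=0 C=0 D=12 ZF=1 PC=4
Step 5: PC=4 exec 'MOV C, -3'. After: A=0 B=0 C=-3 D=12 ZF=1 PC=5
Step 6: PC=5 exec 'JMP 4'. After: A=0 B=0 C=-3 D=12 ZF=1 PC=4
Step 7: PC=4 exec 'MOV C, -3'. After: A=0 B=0 C=-3 D=12 ZF=1 PC=5
State after step 7 equals state after step 5: the program is in a cycle of length 2 and will never halt.

Answer: no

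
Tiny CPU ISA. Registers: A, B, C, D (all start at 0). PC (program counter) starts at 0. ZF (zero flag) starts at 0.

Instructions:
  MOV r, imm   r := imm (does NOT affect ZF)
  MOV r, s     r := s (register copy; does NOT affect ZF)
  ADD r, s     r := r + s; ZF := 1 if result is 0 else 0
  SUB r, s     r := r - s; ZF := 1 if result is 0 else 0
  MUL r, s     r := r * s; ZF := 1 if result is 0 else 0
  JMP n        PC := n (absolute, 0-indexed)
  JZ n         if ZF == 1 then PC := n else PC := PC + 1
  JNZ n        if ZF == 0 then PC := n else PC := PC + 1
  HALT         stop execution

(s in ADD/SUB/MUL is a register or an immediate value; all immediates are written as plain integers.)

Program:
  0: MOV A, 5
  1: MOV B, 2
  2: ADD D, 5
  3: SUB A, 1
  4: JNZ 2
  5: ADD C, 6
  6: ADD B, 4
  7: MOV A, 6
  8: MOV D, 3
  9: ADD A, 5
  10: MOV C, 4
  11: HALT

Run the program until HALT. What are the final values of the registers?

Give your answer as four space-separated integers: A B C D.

Step 1: PC=0 exec 'MOV A, 5'. After: A=5 B=0 C=0 D=0 ZF=0 PC=1
Step 2: PC=1 exec 'MOV B, 2'. After: A=5 B=2 C=0 D=0 ZF=0 PC=2
Step 3: PC=2 exec 'ADD D, 5'. After: A=5 B=2 C=0 D=5 ZF=0 PC=3
Step 4: PC=3 exec 'SUB A, 1'. After: A=4 B=2 C=0 D=5 ZF=0 PC=4
Step 5: PC=4 exec 'JNZ 2'. After: A=4 B=2 C=0 D=5 ZF=0 PC=2
Step 6: PC=2 exec 'ADD D, 5'. After: A=4 B=2 C=0 D=10 ZF=0 PC=3
Step 7: PC=3 exec 'SUB A, 1'. After: A=3 B=2 C=0 D=10 ZF=0 PC=4
Step 8: PC=4 exec 'JNZ 2'. After: A=3 B=2 C=0 D=10 ZF=0 PC=2
Step 9: PC=2 exec 'ADD D, 5'. After: A=3 B=2 C=0 D=15 ZF=0 PC=3
Step 10: PC=3 exec 'SUB A, 1'. After: A=2 B=2 C=0 D=15 ZF=0 PC=4
Step 11: PC=4 exec 'JNZ 2'. After: A=2 B=2 C=0 D=15 ZF=0 PC=2
Step 12: PC=2 exec 'ADD D, 5'. After: A=2 B=2 C=0 D=20 ZF=0 PC=3
Step 13: PC=3 exec 'SUB A, 1'. After: A=1 B=2 C=0 D=20 ZF=0 PC=4
Step 14: PC=4 exec 'JNZ 2'. After: A=1 B=2 C=0 D=20 ZF=0 PC=2
Step 15: PC=2 exec 'ADD D, 5'. After: A=1 B=2 C=0 D=25 ZF=0 PC=3
Step 16: PC=3 exec 'SUB A, 1'. After: A=0 B=2 C=0 D=25 ZF=1 PC=4
Step 17: PC=4 exec 'JNZ 2'. After: A=0 B=2 C=0 D=25 ZF=1 PC=5
Step 18: PC=5 exec 'ADD C, 6'. After: A=0 B=2 C=6 D=25 ZF=0 PC=6
Step 19: PC=6 exec 'ADD B, 4'. After: A=0 B=6 C=6 D=25 ZF=0 PC=7
Step 20: PC=7 exec 'MOV A, 6'. After: A=6 B=6 C=6 D=25 ZF=0 PC=8
Step 21: PC=8 exec 'MOV D, 3'. After: A=6 B=6 C=6 D=3 ZF=0 PC=9
Step 22: PC=9 exec 'ADD A, 5'. After: A=11 B=6 C=6 D=3 ZF=0 PC=10
Step 23: PC=10 exec 'MOV C, 4'. After: A=11 B=6 C=4 D=3 ZF=0 PC=11
Step 24: PC=11 exec 'HALT'. After: A=11 B=6 C=4 D=3 ZF=0 PC=11 HALTED

Answer: 11 6 4 3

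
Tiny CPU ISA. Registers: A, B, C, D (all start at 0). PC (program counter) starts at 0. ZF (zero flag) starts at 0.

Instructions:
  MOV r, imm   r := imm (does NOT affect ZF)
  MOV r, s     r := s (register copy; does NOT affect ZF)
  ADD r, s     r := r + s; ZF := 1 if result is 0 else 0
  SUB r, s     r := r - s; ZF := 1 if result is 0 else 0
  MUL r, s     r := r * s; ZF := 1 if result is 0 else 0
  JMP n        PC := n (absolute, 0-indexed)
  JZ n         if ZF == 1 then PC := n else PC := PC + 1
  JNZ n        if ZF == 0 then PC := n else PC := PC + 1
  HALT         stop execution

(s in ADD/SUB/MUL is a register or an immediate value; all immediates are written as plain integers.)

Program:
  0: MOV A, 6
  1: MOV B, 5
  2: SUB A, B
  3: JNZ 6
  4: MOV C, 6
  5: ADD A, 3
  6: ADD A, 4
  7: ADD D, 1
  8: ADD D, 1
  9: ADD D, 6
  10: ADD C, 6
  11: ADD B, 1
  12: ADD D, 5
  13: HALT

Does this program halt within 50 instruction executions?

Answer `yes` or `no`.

Answer: yes

Derivation:
Step 1: PC=0 exec 'MOV A, 6'. After: A=6 B=0 C=0 D=0 ZF=0 PC=1
Step 2: PC=1 exec 'MOV B, 5'. After: A=6 B=5 C=0 D=0 ZF=0 PC=2
Step 3: PC=2 exec 'SUB A, B'. After: A=1 B=5 C=0 D=0 ZF=0 PC=3
Step 4: PC=3 exec 'JNZ 6'. After: A=1 B=5 C=0 D=0 ZF=0 PC=6
Step 5: PC=6 exec 'ADD A, 4'. After: A=5 B=5 C=0 D=0 ZF=0 PC=7
Step 6: PC=7 exec 'ADD D, 1'. After: A=5 B=5 C=0 D=1 ZF=0 PC=8
Step 7: PC=8 exec 'ADD D, 1'. After: A=5 B=5 C=0 D=2 ZF=0 PC=9
Step 8: PC=9 exec 'ADD D, 6'. After: A=5 B=5 C=0 D=8 ZF=0 PC=10
Step 9: PC=10 exec 'ADD C, 6'. After: A=5 B=5 C=6 D=8 ZF=0 PC=11
Step 10: PC=11 exec 'ADD B, 1'. After: A=5 B=6 C=6 D=8 ZF=0 PC=12
Step 11: PC=12 exec 'ADD D, 5'. After: A=5 B=6 C=6 D=13 ZF=0 PC=13
Step 12: PC=13 exec 'HALT'. After: A=5 B=6 C=6 D=13 ZF=0 PC=13 HALTED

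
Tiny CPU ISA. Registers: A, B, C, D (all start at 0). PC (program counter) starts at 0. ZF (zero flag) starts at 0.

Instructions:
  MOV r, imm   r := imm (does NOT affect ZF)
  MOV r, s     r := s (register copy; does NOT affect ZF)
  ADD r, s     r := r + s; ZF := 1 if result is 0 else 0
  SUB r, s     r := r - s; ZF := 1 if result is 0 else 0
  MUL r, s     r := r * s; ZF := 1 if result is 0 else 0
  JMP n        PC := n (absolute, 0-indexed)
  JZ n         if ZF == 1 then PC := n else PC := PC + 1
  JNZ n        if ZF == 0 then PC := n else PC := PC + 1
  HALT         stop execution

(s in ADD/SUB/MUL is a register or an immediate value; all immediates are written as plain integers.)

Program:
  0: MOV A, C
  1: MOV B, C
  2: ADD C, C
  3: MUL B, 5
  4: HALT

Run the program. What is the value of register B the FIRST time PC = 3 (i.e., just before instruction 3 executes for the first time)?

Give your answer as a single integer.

Step 1: PC=0 exec 'MOV A, C'. After: A=0 B=0 C=0 D=0 ZF=0 PC=1
Step 2: PC=1 exec 'MOV B, C'. After: A=0 B=0 C=0 D=0 ZF=0 PC=2
Step 3: PC=2 exec 'ADD C, C'. After: A=0 B=0 C=0 D=0 ZF=1 PC=3
First time PC=3: B=0

0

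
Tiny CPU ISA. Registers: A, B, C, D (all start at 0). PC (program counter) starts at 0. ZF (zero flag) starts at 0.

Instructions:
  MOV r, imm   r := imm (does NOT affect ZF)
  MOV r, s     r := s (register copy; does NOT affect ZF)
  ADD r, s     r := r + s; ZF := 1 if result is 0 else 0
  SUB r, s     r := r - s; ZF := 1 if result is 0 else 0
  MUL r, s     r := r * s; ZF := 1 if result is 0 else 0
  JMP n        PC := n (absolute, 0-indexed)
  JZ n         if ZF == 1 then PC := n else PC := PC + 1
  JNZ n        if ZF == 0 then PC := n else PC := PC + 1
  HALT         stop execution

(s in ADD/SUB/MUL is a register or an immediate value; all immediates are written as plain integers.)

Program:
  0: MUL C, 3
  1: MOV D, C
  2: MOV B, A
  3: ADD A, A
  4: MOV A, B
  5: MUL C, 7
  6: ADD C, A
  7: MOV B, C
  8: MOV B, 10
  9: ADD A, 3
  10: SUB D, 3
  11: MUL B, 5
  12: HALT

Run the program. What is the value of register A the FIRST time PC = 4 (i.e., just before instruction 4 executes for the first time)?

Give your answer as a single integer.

Step 1: PC=0 exec 'MUL C, 3'. After: A=0 B=0 C=0 D=0 ZF=1 PC=1
Step 2: PC=1 exec 'MOV D, C'. After: A=0 B=0 C=0 D=0 ZF=1 PC=2
Step 3: PC=2 exec 'MOV B, A'. After: A=0 B=0 C=0 D=0 ZF=1 PC=3
Step 4: PC=3 exec 'ADD A, A'. After: A=0 B=0 C=0 D=0 ZF=1 PC=4
First time PC=4: A=0

0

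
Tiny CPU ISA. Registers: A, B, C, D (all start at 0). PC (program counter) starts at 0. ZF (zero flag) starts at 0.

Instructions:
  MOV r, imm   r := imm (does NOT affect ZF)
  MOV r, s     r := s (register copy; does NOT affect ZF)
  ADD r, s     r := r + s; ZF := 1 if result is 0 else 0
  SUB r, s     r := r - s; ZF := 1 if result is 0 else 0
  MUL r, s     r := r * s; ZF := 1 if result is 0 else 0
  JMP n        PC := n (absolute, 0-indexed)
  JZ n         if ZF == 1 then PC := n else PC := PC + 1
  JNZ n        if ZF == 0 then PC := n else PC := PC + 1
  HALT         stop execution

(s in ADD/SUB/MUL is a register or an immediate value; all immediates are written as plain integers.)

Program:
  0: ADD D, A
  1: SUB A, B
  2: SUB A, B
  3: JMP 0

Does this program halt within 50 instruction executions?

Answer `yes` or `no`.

Answer: no

Derivation:
Step 1: PC=0 exec 'ADD D, A'. After: A=0 B=0 C=0 D=0 ZF=1 PC=1
Step 2: PC=1 exec 'SUB A, B'. After: A=0 B=0 C=0 D=0 ZF=1 PC=2
Step 3: PC=2 exec 'SUB A, B'. After: A=0 B=0 C=0 D=0 ZF=1 PC=3
Step 4: PC=3 exec 'JMP 0'. After: A=0 B=0 C=0 D=0 ZF=1 PC=0
Step 5: PC=0 exec 'ADD D, A'. After: A=0 B=0 C=0 D=0 ZF=1 PC=1
State after step 5 equals state after step 1: the program is in a cycle of length 4 and will never halt.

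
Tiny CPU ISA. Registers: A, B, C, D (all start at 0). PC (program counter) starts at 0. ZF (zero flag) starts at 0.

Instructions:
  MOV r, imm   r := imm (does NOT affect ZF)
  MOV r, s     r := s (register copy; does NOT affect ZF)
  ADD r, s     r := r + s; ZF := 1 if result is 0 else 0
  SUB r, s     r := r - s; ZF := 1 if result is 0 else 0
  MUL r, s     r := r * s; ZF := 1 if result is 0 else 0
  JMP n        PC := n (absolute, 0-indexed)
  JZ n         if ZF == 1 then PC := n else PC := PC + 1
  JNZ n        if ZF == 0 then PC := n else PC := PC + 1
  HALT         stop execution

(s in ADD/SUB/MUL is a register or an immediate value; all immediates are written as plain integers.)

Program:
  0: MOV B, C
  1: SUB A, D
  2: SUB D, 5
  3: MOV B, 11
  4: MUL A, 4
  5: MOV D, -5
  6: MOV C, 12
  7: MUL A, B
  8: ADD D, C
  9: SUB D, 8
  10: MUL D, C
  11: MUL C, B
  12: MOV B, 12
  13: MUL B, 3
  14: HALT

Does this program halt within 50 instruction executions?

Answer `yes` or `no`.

Step 1: PC=0 exec 'MOV B, C'. After: A=0 B=0 C=0 D=0 ZF=0 PC=1
Step 2: PC=1 exec 'SUB A, D'. After: A=0 B=0 C=0 D=0 ZF=1 PC=2
Step 3: PC=2 exec 'SUB D, 5'. After: A=0 B=0 C=0 D=-5 ZF=0 PC=3
Step 4: PC=3 exec 'MOV B, 11'. After: A=0 B=11 C=0 D=-5 ZF=0 PC=4
Step 5: PC=4 exec 'MUL A, 4'. After: A=0 B=11 C=0 D=-5 ZF=1 PC=5
Step 6: PC=5 exec 'MOV D, -5'. After: A=0 B=11 C=0 D=-5 ZF=1 PC=6
Step 7: PC=6 exec 'MOV C, 12'. After: A=0 B=11 C=12 D=-5 ZF=1 PC=7
Step 8: PC=7 exec 'MUL A, B'. After: A=0 B=11 C=12 D=-5 ZF=1 PC=8
Step 9: PC=8 exec 'ADD D, C'. After: A=0 B=11 C=12 D=7 ZF=0 PC=9
Step 10: PC=9 exec 'SUB D, 8'. After: A=0 B=11 C=12 D=-1 ZF=0 PC=10
Step 11: PC=10 exec 'MUL D, C'. After: A=0 B=11 C=12 D=-12 ZF=0 PC=11
Step 12: PC=11 exec 'MUL C, B'. After: A=0 B=11 C=132 D=-12 ZF=0 PC=12
Step 13: PC=12 exec 'MOV B, 12'. After: A=0 B=12 C=132 D=-12 ZF=0 PC=13
Step 14: PC=13 exec 'MUL B, 3'. After: A=0 B=36 C=132 D=-12 ZF=0 PC=14
Step 15: PC=14 exec 'HALT'. After: A=0 B=36 C=132 D=-12 ZF=0 PC=14 HALTED

Answer: yes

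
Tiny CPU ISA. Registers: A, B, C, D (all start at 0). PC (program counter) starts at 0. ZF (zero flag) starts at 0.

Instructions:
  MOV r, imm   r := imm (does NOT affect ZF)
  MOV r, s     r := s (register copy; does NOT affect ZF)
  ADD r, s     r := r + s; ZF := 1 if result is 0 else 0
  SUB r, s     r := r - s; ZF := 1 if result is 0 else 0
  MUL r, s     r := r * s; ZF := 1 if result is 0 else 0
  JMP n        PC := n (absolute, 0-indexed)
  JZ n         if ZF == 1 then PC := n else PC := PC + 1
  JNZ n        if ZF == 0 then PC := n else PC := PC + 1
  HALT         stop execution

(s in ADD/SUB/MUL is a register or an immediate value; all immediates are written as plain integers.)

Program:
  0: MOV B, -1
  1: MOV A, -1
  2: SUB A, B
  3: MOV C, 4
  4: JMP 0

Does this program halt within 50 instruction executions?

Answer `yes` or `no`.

Step 1: PC=0 exec 'MOV B, -1'. After: A=0 B=-1 C=0 D=0 ZF=0 PC=1
Step 2: PC=1 exec 'MOV A, -1'. After: A=-1 B=-1 C=0 D=0 ZF=0 PC=2
Step 3: PC=2 exec 'SUB A, B'. After: A=0 B=-1 C=0 D=0 ZF=1 PC=3
Step 4: PC=3 exec 'MOV C, 4'. After: A=0 B=-1 C=4 D=0 ZF=1 PC=4
Step 5: PC=4 exec 'JMP 0'. After: A=0 B=-1 C=4 D=0 ZF=1 PC=0
Step 6: PC=0 exec 'MOV B, -1'. After: A=0 B=-1 C=4 D=0 ZF=1 PC=1
Step 7: PC=1 exec 'MOV A, -1'. After: A=-1 B=-1 C=4 D=0 ZF=1 PC=2
Step 8: PC=2 exec 'SUB A, B'. After: A=0 B=-1 C=4 D=0 ZF=1 PC=3
Step 9: PC=3 exec 'MOV C, 4'. After: A=0 B=-1 C=4 D=0 ZF=1 PC=4
State after step 9 equals state after step 4: the program is in a cycle of length 5 and will never halt.

Answer: no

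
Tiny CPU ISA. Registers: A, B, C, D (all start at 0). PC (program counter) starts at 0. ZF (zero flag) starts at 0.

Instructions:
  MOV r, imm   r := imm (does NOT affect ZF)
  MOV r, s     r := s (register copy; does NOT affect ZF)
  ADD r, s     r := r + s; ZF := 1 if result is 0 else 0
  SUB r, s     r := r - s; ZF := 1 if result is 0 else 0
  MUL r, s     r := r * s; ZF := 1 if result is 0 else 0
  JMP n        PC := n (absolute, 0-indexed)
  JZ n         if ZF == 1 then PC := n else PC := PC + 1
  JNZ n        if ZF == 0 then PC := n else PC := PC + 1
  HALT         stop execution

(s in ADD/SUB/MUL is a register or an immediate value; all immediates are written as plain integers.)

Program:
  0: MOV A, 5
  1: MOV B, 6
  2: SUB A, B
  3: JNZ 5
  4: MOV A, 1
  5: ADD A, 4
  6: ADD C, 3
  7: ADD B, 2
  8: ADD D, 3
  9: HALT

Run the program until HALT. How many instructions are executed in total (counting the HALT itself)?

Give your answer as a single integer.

Step 1: PC=0 exec 'MOV A, 5'. After: A=5 B=0 C=0 D=0 ZF=0 PC=1
Step 2: PC=1 exec 'MOV B, 6'. After: A=5 B=6 C=0 D=0 ZF=0 PC=2
Step 3: PC=2 exec 'SUB A, B'. After: A=-1 B=6 C=0 D=0 ZF=0 PC=3
Step 4: PC=3 exec 'JNZ 5'. After: A=-1 B=6 C=0 D=0 ZF=0 PC=5
Step 5: PC=5 exec 'ADD A, 4'. After: A=3 B=6 C=0 D=0 ZF=0 PC=6
Step 6: PC=6 exec 'ADD C, 3'. After: A=3 B=6 C=3 D=0 ZF=0 PC=7
Step 7: PC=7 exec 'ADD B, 2'. After: A=3 B=8 C=3 D=0 ZF=0 PC=8
Step 8: PC=8 exec 'ADD D, 3'. After: A=3 B=8 C=3 D=3 ZF=0 PC=9
Step 9: PC=9 exec 'HALT'. After: A=3 B=8 C=3 D=3 ZF=0 PC=9 HALTED
Total instructions executed: 9

Answer: 9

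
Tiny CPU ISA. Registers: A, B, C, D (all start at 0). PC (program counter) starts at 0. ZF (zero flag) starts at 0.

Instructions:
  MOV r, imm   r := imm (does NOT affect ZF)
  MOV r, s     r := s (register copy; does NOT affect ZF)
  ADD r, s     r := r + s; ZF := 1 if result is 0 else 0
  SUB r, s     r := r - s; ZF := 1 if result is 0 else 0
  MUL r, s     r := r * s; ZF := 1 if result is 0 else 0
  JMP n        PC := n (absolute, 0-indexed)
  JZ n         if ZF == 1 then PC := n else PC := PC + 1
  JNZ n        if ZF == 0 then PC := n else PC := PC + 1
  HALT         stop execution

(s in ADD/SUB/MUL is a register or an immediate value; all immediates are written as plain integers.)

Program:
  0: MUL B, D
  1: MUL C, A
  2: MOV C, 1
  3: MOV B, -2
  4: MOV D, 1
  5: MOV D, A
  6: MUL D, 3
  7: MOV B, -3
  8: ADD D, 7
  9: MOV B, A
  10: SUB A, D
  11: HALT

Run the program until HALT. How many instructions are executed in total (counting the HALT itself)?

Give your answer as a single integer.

Step 1: PC=0 exec 'MUL B, D'. After: A=0 B=0 C=0 D=0 ZF=1 PC=1
Step 2: PC=1 exec 'MUL C, A'. After: A=0 B=0 C=0 D=0 ZF=1 PC=2
Step 3: PC=2 exec 'MOV C, 1'. After: A=0 B=0 C=1 D=0 ZF=1 PC=3
Step 4: PC=3 exec 'MOV B, -2'. After: A=0 B=-2 C=1 D=0 ZF=1 PC=4
Step 5: PC=4 exec 'MOV D, 1'. After: A=0 B=-2 C=1 D=1 ZF=1 PC=5
Step 6: PC=5 exec 'MOV D, A'. After: A=0 B=-2 C=1 D=0 ZF=1 PC=6
Step 7: PC=6 exec 'MUL D, 3'. After: A=0 B=-2 C=1 D=0 ZF=1 PC=7
Step 8: PC=7 exec 'MOV B, -3'. After: A=0 B=-3 C=1 D=0 ZF=1 PC=8
Step 9: PC=8 exec 'ADD D, 7'. After: A=0 B=-3 C=1 D=7 ZF=0 PC=9
Step 10: PC=9 exec 'MOV B, A'. After: A=0 B=0 C=1 D=7 ZF=0 PC=10
Step 11: PC=10 exec 'SUB A, D'. After: A=-7 B=0 C=1 D=7 ZF=0 PC=11
Step 12: PC=11 exec 'HALT'. After: A=-7 B=0 C=1 D=7 ZF=0 PC=11 HALTED
Total instructions executed: 12

Answer: 12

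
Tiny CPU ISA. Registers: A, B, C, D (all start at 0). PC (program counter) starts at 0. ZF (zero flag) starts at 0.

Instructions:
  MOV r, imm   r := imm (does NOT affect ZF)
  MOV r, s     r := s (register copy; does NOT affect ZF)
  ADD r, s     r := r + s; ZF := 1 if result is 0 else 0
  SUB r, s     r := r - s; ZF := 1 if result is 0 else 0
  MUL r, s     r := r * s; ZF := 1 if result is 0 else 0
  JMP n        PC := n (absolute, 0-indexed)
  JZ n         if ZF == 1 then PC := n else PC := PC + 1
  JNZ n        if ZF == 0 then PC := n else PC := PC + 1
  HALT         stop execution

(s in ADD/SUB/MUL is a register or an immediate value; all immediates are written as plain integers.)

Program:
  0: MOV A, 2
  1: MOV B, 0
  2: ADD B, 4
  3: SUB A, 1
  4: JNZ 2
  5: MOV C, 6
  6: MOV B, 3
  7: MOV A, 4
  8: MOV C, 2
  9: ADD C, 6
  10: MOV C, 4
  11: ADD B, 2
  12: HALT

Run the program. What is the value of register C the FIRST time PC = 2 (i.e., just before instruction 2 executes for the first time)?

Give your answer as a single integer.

Step 1: PC=0 exec 'MOV A, 2'. After: A=2 B=0 C=0 D=0 ZF=0 PC=1
Step 2: PC=1 exec 'MOV B, 0'. After: A=2 B=0 C=0 D=0 ZF=0 PC=2
First time PC=2: C=0

0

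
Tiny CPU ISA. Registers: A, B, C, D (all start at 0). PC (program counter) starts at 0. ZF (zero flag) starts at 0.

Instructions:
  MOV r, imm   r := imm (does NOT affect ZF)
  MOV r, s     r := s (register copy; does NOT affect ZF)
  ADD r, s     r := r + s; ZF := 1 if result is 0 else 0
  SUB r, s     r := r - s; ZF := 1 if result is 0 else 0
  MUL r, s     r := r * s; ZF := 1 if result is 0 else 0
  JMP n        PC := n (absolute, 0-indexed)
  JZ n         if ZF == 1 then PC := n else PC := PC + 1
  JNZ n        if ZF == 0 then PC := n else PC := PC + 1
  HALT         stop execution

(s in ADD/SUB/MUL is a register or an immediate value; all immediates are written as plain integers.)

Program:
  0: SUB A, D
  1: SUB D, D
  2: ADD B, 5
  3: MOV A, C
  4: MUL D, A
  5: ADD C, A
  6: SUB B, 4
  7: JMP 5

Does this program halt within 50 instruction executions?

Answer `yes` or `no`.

Step 1: PC=0 exec 'SUB A, D'. After: A=0 B=0 C=0 D=0 ZF=1 PC=1
Step 2: PC=1 exec 'SUB D, D'. After: A=0 B=0 C=0 D=0 ZF=1 PC=2
Step 3: PC=2 exec 'ADD B, 5'. After: A=0 B=5 C=0 D=0 ZF=0 PC=3
Step 4: PC=3 exec 'MOV A, C'. After: A=0 B=5 C=0 D=0 ZF=0 PC=4
Step 5: PC=4 exec 'MUL D, A'. After: A=0 B=5 C=0 D=0 ZF=1 PC=5
Step 6: PC=5 exec 'ADD C, A'. After: A=0 B=5 C=0 D=0 ZF=1 PC=6
Step 7: PC=6 exec 'SUB B, 4'. After: A=0 B=1 C=0 D=0 ZF=0 PC=7
Step 8: PC=7 exec 'JMP 5'. After: A=0 B=1 C=0 D=0 ZF=0 PC=5
Step 9: PC=5 exec 'ADD C, A'. After: A=0 B=1 C=0 D=0 ZF=1 PC=6
Step 10: PC=6 exec 'SUB B, 4'. After: A=0 B=-3 C=0 D=0 ZF=0 PC=7
Step 11: PC=7 exec 'JMP 5'. After: A=0 B=-3 C=0 D=0 ZF=0 PC=5
Step 12: PC=5 exec 'ADD C, A'. After: A=0 B=-3 C=0 D=0 ZF=1 PC=6
Step 13: PC=6 exec 'SUB B, 4'. After: A=0 B=-7 C=0 D=0 ZF=0 PC=7
Step 14: PC=7 exec 'JMP 5'. After: A=0 B=-7 C=0 D=0 ZF=0 PC=5
Step 15: PC=5 exec 'ADD C, A'. After: A=0 B=-7 C=0 D=0 ZF=1 PC=6
After 50 steps: not halted. PC revisits the same instructions with no path to HALT; will never halt.

Answer: no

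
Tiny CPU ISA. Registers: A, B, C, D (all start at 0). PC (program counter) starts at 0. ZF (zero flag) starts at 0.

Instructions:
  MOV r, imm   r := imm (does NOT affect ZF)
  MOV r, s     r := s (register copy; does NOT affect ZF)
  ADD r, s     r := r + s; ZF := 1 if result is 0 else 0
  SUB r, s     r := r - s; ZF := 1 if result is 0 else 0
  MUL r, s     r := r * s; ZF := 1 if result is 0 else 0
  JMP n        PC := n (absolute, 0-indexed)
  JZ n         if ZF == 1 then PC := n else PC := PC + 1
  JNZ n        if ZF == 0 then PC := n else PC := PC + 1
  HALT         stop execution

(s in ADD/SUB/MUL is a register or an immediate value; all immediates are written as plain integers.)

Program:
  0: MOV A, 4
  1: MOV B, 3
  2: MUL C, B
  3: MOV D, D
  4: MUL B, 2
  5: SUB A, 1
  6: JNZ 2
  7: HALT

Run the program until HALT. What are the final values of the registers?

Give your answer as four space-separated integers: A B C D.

Step 1: PC=0 exec 'MOV A, 4'. After: A=4 B=0 C=0 D=0 ZF=0 PC=1
Step 2: PC=1 exec 'MOV B, 3'. After: A=4 B=3 C=0 D=0 ZF=0 PC=2
Step 3: PC=2 exec 'MUL C, B'. After: A=4 B=3 C=0 D=0 ZF=1 PC=3
Step 4: PC=3 exec 'MOV D, D'. After: A=4 B=3 C=0 D=0 ZF=1 PC=4
Step 5: PC=4 exec 'MUL B, 2'. After: A=4 B=6 C=0 D=0 ZF=0 PC=5
Step 6: PC=5 exec 'SUB A, 1'. After: A=3 B=6 C=0 D=0 ZF=0 PC=6
Step 7: PC=6 exec 'JNZ 2'. After: A=3 B=6 C=0 D=0 ZF=0 PC=2
Step 8: PC=2 exec 'MUL C, B'. After: A=3 B=6 C=0 D=0 ZF=1 PC=3
Step 9: PC=3 exec 'MOV D, D'. After: A=3 B=6 C=0 D=0 ZF=1 PC=4
Step 10: PC=4 exec 'MUL B, 2'. After: A=3 B=12 C=0 D=0 ZF=0 PC=5
Step 11: PC=5 exec 'SUB A, 1'. After: A=2 B=12 C=0 D=0 ZF=0 PC=6
Step 12: PC=6 exec 'JNZ 2'. After: A=2 B=12 C=0 D=0 ZF=0 PC=2
Step 13: PC=2 exec 'MUL C, B'. After: A=2 B=12 C=0 D=0 ZF=1 PC=3
Step 14: PC=3 exec 'MOV D, D'. After: A=2 B=12 C=0 D=0 ZF=1 PC=4
Step 15: PC=4 exec 'MUL B, 2'. After: A=2 B=24 C=0 D=0 ZF=0 PC=5
Step 16: PC=5 exec 'SUB A, 1'. After: A=1 B=24 C=0 D=0 ZF=0 PC=6
Step 17: PC=6 exec 'JNZ 2'. After: A=1 B=24 C=0 D=0 ZF=0 PC=2
Step 18: PC=2 exec 'MUL C, B'. After: A=1 B=24 C=0 D=0 ZF=1 PC=3
Step 19: PC=3 exec 'MOV D, D'. After: A=1 B=24 C=0 D=0 ZF=1 PC=4
Step 20: PC=4 exec 'MUL B, 2'. After: A=1 B=48 C=0 D=0 ZF=0 PC=5
Step 21: PC=5 exec 'SUB A, 1'. After: A=0 B=48 C=0 D=0 ZF=1 PC=6
Step 22: PC=6 exec 'JNZ 2'. After: A=0 B=48 C=0 D=0 ZF=1 PC=7
Step 23: PC=7 exec 'HALT'. After: A=0 B=48 C=0 D=0 ZF=1 PC=7 HALTED

Answer: 0 48 0 0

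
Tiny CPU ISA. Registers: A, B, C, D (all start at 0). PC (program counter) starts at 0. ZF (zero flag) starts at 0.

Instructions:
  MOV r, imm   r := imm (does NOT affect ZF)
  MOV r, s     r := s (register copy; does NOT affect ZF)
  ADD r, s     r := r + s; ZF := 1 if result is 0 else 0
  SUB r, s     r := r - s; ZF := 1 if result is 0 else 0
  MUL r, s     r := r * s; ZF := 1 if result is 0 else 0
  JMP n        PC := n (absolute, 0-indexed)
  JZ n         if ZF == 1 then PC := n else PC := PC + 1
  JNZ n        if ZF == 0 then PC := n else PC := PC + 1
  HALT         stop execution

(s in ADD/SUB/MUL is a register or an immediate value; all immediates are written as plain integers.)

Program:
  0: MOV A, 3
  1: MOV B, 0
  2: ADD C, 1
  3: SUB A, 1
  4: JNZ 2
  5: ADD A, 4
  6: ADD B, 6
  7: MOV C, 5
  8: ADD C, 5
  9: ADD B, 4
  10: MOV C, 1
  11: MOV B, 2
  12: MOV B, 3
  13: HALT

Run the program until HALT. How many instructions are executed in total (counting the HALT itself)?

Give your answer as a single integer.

Step 1: PC=0 exec 'MOV A, 3'. After: A=3 B=0 C=0 D=0 ZF=0 PC=1
Step 2: PC=1 exec 'MOV B, 0'. After: A=3 B=0 C=0 D=0 ZF=0 PC=2
Step 3: PC=2 exec 'ADD C, 1'. After: A=3 B=0 C=1 D=0 ZF=0 PC=3
Step 4: PC=3 exec 'SUB A, 1'. After: A=2 B=0 C=1 D=0 ZF=0 PC=4
Step 5: PC=4 exec 'JNZ 2'. After: A=2 B=0 C=1 D=0 ZF=0 PC=2
Step 6: PC=2 exec 'ADD C, 1'. After: A=2 B=0 C=2 D=0 ZF=0 PC=3
Step 7: PC=3 exec 'SUB A, 1'. After: A=1 B=0 C=2 D=0 ZF=0 PC=4
Step 8: PC=4 exec 'JNZ 2'. After: A=1 B=0 C=2 D=0 ZF=0 PC=2
Step 9: PC=2 exec 'ADD C, 1'. After: A=1 B=0 C=3 D=0 ZF=0 PC=3
Step 10: PC=3 exec 'SUB A, 1'. After: A=0 B=0 C=3 D=0 ZF=1 PC=4
Step 11: PC=4 exec 'JNZ 2'. After: A=0 B=0 C=3 D=0 ZF=1 PC=5
Step 12: PC=5 exec 'ADD A, 4'. After: A=4 B=0 C=3 D=0 ZF=0 PC=6
Step 13: PC=6 exec 'ADD B, 6'. After: A=4 B=6 C=3 D=0 ZF=0 PC=7
Step 14: PC=7 exec 'MOV C, 5'. After: A=4 B=6 C=5 D=0 ZF=0 PC=8
Step 15: PC=8 exec 'ADD C, 5'. After: A=4 B=6 C=10 D=0 ZF=0 PC=9
Step 16: PC=9 exec 'ADD B, 4'. After: A=4 B=10 C=10 D=0 ZF=0 PC=10
Step 17: PC=10 exec 'MOV C, 1'. After: A=4 B=10 C=1 D=0 ZF=0 PC=11
Step 18: PC=11 exec 'MOV B, 2'. After: A=4 B=2 C=1 D=0 ZF=0 PC=12
Step 19: PC=12 exec 'MOV B, 3'. After: A=4 B=3 C=1 D=0 ZF=0 PC=13
Step 20: PC=13 exec 'HALT'. After: A=4 B=3 C=1 D=0 ZF=0 PC=13 HALTED
Total instructions executed: 20

Answer: 20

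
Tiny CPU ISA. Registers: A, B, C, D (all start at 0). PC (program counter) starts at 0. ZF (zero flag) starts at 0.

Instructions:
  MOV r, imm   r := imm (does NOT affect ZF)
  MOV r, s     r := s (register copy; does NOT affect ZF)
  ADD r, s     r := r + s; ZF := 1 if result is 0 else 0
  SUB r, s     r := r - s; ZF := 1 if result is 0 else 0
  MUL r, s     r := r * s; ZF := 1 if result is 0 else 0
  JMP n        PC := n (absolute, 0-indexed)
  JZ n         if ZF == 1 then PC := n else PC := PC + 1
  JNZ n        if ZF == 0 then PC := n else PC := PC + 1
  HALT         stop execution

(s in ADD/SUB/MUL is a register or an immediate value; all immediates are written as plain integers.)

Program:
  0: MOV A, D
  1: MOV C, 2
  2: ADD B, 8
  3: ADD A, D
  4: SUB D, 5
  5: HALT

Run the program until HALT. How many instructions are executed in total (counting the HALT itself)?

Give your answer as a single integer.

Answer: 6

Derivation:
Step 1: PC=0 exec 'MOV A, D'. After: A=0 B=0 C=0 D=0 ZF=0 PC=1
Step 2: PC=1 exec 'MOV C, 2'. After: A=0 B=0 C=2 D=0 ZF=0 PC=2
Step 3: PC=2 exec 'ADD B, 8'. After: A=0 B=8 C=2 D=0 ZF=0 PC=3
Step 4: PC=3 exec 'ADD A, D'. After: A=0 B=8 C=2 D=0 ZF=1 PC=4
Step 5: PC=4 exec 'SUB D, 5'. After: A=0 B=8 C=2 D=-5 ZF=0 PC=5
Step 6: PC=5 exec 'HALT'. After: A=0 B=8 C=2 D=-5 ZF=0 PC=5 HALTED
Total instructions executed: 6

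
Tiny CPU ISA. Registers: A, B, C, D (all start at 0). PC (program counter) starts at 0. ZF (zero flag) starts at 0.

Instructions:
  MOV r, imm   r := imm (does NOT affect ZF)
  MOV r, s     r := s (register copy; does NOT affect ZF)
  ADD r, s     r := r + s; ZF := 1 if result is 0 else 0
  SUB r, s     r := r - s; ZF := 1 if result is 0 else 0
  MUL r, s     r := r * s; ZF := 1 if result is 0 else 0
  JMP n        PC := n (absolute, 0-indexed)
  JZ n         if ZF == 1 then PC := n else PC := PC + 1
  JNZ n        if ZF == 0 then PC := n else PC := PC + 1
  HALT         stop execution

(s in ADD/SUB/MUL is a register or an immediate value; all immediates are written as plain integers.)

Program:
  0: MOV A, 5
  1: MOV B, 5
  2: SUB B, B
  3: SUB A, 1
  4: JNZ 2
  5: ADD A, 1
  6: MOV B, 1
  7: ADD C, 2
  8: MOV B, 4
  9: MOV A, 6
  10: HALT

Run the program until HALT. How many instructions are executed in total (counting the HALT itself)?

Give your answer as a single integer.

Answer: 23

Derivation:
Step 1: PC=0 exec 'MOV A, 5'. After: A=5 B=0 C=0 D=0 ZF=0 PC=1
Step 2: PC=1 exec 'MOV B, 5'. After: A=5 B=5 C=0 D=0 ZF=0 PC=2
Step 3: PC=2 exec 'SUB B, B'. After: A=5 B=0 C=0 D=0 ZF=1 PC=3
Step 4: PC=3 exec 'SUB A, 1'. After: A=4 B=0 C=0 D=0 ZF=0 PC=4
Step 5: PC=4 exec 'JNZ 2'. After: A=4 B=0 C=0 D=0 ZF=0 PC=2
Step 6: PC=2 exec 'SUB B, B'. After: A=4 B=0 C=0 D=0 ZF=1 PC=3
Step 7: PC=3 exec 'SUB A, 1'. After: A=3 B=0 C=0 D=0 ZF=0 PC=4
Step 8: PC=4 exec 'JNZ 2'. After: A=3 B=0 C=0 D=0 ZF=0 PC=2
Step 9: PC=2 exec 'SUB B, B'. After: A=3 B=0 C=0 D=0 ZF=1 PC=3
Step 10: PC=3 exec 'SUB A, 1'. After: A=2 B=0 C=0 D=0 ZF=0 PC=4
Step 11: PC=4 exec 'JNZ 2'. After: A=2 B=0 C=0 D=0 ZF=0 PC=2
Step 12: PC=2 exec 'SUB B, B'. After: A=2 B=0 C=0 D=0 ZF=1 PC=3
Step 13: PC=3 exec 'SUB A, 1'. After: A=1 B=0 C=0 D=0 ZF=0 PC=4
Step 14: PC=4 exec 'JNZ 2'. After: A=1 B=0 C=0 D=0 ZF=0 PC=2
Step 15: PC=2 exec 'SUB B, B'. After: A=1 B=0 C=0 D=0 ZF=1 PC=3
Step 16: PC=3 exec 'SUB A, 1'. After: A=0 B=0 C=0 D=0 ZF=1 PC=4
Step 17: PC=4 exec 'JNZ 2'. After: A=0 B=0 C=0 D=0 ZF=1 PC=5
Step 18: PC=5 exec 'ADD A, 1'. After: A=1 B=0 C=0 D=0 ZF=0 PC=6
Step 19: PC=6 exec 'MOV B, 1'. After: A=1 B=1 C=0 D=0 ZF=0 PC=7
Step 20: PC=7 exec 'ADD C, 2'. After: A=1 B=1 C=2 D=0 ZF=0 PC=8
Step 21: PC=8 exec 'MOV B, 4'. After: A=1 B=4 C=2 D=0 ZF=0 PC=9
Step 22: PC=9 exec 'MOV A, 6'. After: A=6 B=4 C=2 D=0 ZF=0 PC=10
Step 23: PC=10 exec 'HALT'. After: A=6 B=4 C=2 D=0 ZF=0 PC=10 HALTED
Total instructions executed: 23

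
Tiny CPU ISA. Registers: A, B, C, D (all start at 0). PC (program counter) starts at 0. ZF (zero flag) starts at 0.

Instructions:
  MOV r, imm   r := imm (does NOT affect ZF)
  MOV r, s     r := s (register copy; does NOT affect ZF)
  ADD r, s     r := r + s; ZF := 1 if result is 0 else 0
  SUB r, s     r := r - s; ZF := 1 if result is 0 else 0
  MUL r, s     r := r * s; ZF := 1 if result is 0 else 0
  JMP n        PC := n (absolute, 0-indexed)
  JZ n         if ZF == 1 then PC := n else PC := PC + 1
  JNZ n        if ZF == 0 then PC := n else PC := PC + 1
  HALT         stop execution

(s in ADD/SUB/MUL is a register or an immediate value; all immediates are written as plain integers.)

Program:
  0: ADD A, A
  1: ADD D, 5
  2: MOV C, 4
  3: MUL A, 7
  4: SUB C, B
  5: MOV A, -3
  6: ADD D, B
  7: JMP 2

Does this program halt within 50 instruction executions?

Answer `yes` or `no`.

Answer: no

Derivation:
Step 1: PC=0 exec 'ADD A, A'. After: A=0 B=0 C=0 D=0 ZF=1 PC=1
Step 2: PC=1 exec 'ADD D, 5'. After: A=0 B=0 C=0 D=5 ZF=0 PC=2
Step 3: PC=2 exec 'MOV C, 4'. After: A=0 B=0 C=4 D=5 ZF=0 PC=3
Step 4: PC=3 exec 'MUL A, 7'. After: A=0 B=0 C=4 D=5 ZF=1 PC=4
Step 5: PC=4 exec 'SUB C, B'. After: A=0 B=0 C=4 D=5 ZF=0 PC=5
Step 6: PC=5 exec 'MOV A, -3'. After: A=-3 B=0 C=4 D=5 ZF=0 PC=6
Step 7: PC=6 exec 'ADD D, B'. After: A=-3 B=0 C=4 D=5 ZF=0 PC=7
Step 8: PC=7 exec 'JMP 2'. After: A=-3 B=0 C=4 D=5 ZF=0 PC=2
Step 9: PC=2 exec 'MOV C, 4'. After: A=-3 B=0 C=4 D=5 ZF=0 PC=3
Step 10: PC=3 exec 'MUL A, 7'. After: A=-21 B=0 C=4 D=5 ZF=0 PC=4
Step 11: PC=4 exec 'SUB C, B'. After: A=-21 B=0 C=4 D=5 ZF=0 PC=5
Step 12: PC=5 exec 'MOV A, -3'. After: A=-3 B=0 C=4 D=5 ZF=0 PC=6
State after step 12 equals state after step 6: the program is in a cycle of length 6 and will never halt.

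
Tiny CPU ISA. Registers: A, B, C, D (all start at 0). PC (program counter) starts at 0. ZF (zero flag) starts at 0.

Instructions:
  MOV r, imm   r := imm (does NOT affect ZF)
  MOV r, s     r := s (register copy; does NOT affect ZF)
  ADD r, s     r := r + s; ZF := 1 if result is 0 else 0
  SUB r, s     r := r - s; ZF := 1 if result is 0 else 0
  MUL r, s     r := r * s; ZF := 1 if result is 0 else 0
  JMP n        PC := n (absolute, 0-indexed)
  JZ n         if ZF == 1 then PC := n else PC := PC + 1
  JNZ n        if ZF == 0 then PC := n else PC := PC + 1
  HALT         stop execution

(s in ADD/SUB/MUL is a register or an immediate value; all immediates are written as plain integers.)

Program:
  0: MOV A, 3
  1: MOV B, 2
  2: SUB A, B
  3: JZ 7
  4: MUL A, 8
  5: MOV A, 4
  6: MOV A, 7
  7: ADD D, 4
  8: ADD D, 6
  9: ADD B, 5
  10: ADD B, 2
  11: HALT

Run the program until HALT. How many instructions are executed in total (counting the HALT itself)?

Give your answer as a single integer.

Step 1: PC=0 exec 'MOV A, 3'. After: A=3 B=0 C=0 D=0 ZF=0 PC=1
Step 2: PC=1 exec 'MOV B, 2'. After: A=3 B=2 C=0 D=0 ZF=0 PC=2
Step 3: PC=2 exec 'SUB A, B'. After: A=1 B=2 C=0 D=0 ZF=0 PC=3
Step 4: PC=3 exec 'JZ 7'. After: A=1 B=2 C=0 D=0 ZF=0 PC=4
Step 5: PC=4 exec 'MUL A, 8'. After: A=8 B=2 C=0 D=0 ZF=0 PC=5
Step 6: PC=5 exec 'MOV A, 4'. After: A=4 B=2 C=0 D=0 ZF=0 PC=6
Step 7: PC=6 exec 'MOV A, 7'. After: A=7 B=2 C=0 D=0 ZF=0 PC=7
Step 8: PC=7 exec 'ADD D, 4'. After: A=7 B=2 C=0 D=4 ZF=0 PC=8
Step 9: PC=8 exec 'ADD D, 6'. After: A=7 B=2 C=0 D=10 ZF=0 PC=9
Step 10: PC=9 exec 'ADD B, 5'. After: A=7 B=7 C=0 D=10 ZF=0 PC=10
Step 11: PC=10 exec 'ADD B, 2'. After: A=7 B=9 C=0 D=10 ZF=0 PC=11
Step 12: PC=11 exec 'HALT'. After: A=7 B=9 C=0 D=10 ZF=0 PC=11 HALTED
Total instructions executed: 12

Answer: 12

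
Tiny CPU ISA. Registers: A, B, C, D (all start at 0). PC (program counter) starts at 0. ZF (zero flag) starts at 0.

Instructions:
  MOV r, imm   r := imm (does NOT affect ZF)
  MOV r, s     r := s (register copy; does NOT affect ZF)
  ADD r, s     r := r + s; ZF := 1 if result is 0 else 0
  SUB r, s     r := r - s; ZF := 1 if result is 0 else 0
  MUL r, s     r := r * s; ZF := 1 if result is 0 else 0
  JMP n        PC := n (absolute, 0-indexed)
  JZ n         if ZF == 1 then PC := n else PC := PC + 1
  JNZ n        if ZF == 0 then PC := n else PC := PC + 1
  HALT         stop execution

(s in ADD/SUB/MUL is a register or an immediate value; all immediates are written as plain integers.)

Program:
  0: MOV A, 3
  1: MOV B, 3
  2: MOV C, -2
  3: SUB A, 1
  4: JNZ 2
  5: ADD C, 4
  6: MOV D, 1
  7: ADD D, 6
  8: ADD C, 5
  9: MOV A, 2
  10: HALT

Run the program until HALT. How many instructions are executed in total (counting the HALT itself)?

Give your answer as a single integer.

Step 1: PC=0 exec 'MOV A, 3'. After: A=3 B=0 C=0 D=0 ZF=0 PC=1
Step 2: PC=1 exec 'MOV B, 3'. After: A=3 B=3 C=0 D=0 ZF=0 PC=2
Step 3: PC=2 exec 'MOV C, -2'. After: A=3 B=3 C=-2 D=0 ZF=0 PC=3
Step 4: PC=3 exec 'SUB A, 1'. After: A=2 B=3 C=-2 D=0 ZF=0 PC=4
Step 5: PC=4 exec 'JNZ 2'. After: A=2 B=3 C=-2 D=0 ZF=0 PC=2
Step 6: PC=2 exec 'MOV C, -2'. After: A=2 B=3 C=-2 D=0 ZF=0 PC=3
Step 7: PC=3 exec 'SUB A, 1'. After: A=1 B=3 C=-2 D=0 ZF=0 PC=4
Step 8: PC=4 exec 'JNZ 2'. After: A=1 B=3 C=-2 D=0 ZF=0 PC=2
Step 9: PC=2 exec 'MOV C, -2'. After: A=1 B=3 C=-2 D=0 ZF=0 PC=3
Step 10: PC=3 exec 'SUB A, 1'. After: A=0 B=3 C=-2 D=0 ZF=1 PC=4
Step 11: PC=4 exec 'JNZ 2'. After: A=0 B=3 C=-2 D=0 ZF=1 PC=5
Step 12: PC=5 exec 'ADD C, 4'. After: A=0 B=3 C=2 D=0 ZF=0 PC=6
Step 13: PC=6 exec 'MOV D, 1'. After: A=0 B=3 C=2 D=1 ZF=0 PC=7
Step 14: PC=7 exec 'ADD D, 6'. After: A=0 B=3 C=2 D=7 ZF=0 PC=8
Step 15: PC=8 exec 'ADD C, 5'. After: A=0 B=3 C=7 D=7 ZF=0 PC=9
Step 16: PC=9 exec 'MOV A, 2'. After: A=2 B=3 C=7 D=7 ZF=0 PC=10
Step 17: PC=10 exec 'HALT'. After: A=2 B=3 C=7 D=7 ZF=0 PC=10 HALTED
Total instructions executed: 17

Answer: 17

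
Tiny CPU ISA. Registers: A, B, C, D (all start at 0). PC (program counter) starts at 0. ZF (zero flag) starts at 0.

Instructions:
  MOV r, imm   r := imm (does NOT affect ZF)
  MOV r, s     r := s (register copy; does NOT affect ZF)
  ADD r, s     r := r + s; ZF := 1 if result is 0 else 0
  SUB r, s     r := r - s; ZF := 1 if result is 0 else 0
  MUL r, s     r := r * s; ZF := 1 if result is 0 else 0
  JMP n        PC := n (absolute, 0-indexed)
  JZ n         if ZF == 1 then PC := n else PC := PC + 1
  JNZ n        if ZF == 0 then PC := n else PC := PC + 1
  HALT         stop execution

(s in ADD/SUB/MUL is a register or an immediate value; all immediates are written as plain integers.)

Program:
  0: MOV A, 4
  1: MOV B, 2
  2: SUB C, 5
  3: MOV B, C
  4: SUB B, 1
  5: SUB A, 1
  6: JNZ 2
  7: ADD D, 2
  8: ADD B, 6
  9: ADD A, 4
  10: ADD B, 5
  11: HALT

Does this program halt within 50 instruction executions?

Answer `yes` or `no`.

Step 1: PC=0 exec 'MOV A, 4'. After: A=4 B=0 C=0 D=0 ZF=0 PC=1
Step 2: PC=1 exec 'MOV B, 2'. After: A=4 B=2 C=0 D=0 ZF=0 PC=2
Step 3: PC=2 exec 'SUB C, 5'. After: A=4 B=2 C=-5 D=0 ZF=0 PC=3
Step 4: PC=3 exec 'MOV B, C'. After: A=4 B=-5 C=-5 D=0 ZF=0 PC=4
Step 5: PC=4 exec 'SUB B, 1'. After: A=4 B=-6 C=-5 D=0 ZF=0 PC=5
Step 6: PC=5 exec 'SUB A, 1'. After: A=3 B=-6 C=-5 D=0 ZF=0 PC=6
Step 7: PC=6 exec 'JNZ 2'. After: A=3 B=-6 C=-5 D=0 ZF=0 PC=2
Step 8: PC=2 exec 'SUB C, 5'. After: A=3 B=-6 C=-10 D=0 ZF=0 PC=3
Step 9: PC=3 exec 'MOV B, C'. After: A=3 B=-10 C=-10 D=0 ZF=0 PC=4
Step 10: PC=4 exec 'SUB B, 1'. After: A=3 B=-11 C=-10 D=0 ZF=0 PC=5
Step 11: PC=5 exec 'SUB A, 1'. After: A=2 B=-11 C=-10 D=0 ZF=0 PC=6
Step 12: PC=6 exec 'JNZ 2'. After: A=2 B=-11 C=-10 D=0 ZF=0 PC=2
Step 13: PC=2 exec 'SUB C, 5'. After: A=2 B=-11 C=-15 D=0 ZF=0 PC=3
Step 14: PC=3 exec 'MOV B, C'. After: A=2 B=-15 C=-15 D=0 ZF=0 PC=4
Step 15: PC=4 exec 'SUB B, 1'. After: A=2 B=-16 C=-15 D=0 ZF=0 PC=5
Step 16: PC=5 exec 'SUB A, 1'. After: A=1 B=-16 C=-15 D=0 ZF=0 PC=6
Step 17: PC=6 exec 'JNZ 2'. After: A=1 B=-16 C=-15 D=0 ZF=0 PC=2
Step 18: PC=2 exec 'SUB C, 5'. After: A=1 B=-16 C=-20 D=0 ZF=0 PC=3
Step 19: PC=3 exec 'MOV B, C'. After: A=1 B=-20 C=-20 D=0 ZF=0 PC=4
Step 20: PC=4 exec 'SUB B, 1'. After: A=1 B=-21 C=-20 D=0 ZF=0 PC=5
Step 21: PC=5 exec 'SUB A, 1'. After: A=0 B=-21 C=-20 D=0 ZF=1 PC=6
Step 22: PC=6 exec 'JNZ 2'. After: A=0 B=-21 C=-20 D=0 ZF=1 PC=7
Step 23: PC=7 exec 'ADD D, 2'. After: A=0 B=-21 C=-20 D=2 ZF=0 PC=8
Step 24: PC=8 exec 'ADD B, 6'. After: A=0 B=-15 C=-20 D=2 ZF=0 PC=9
Step 25: PC=9 exec 'ADD A, 4'. After: A=4 B=-15 C=-20 D=2 ZF=0 PC=10
Step 26: PC=10 exec 'ADD B, 5'. After: A=4 B=-10 C=-20 D=2 ZF=0 PC=11
Step 27: PC=11 exec 'HALT'. After: A=4 B=-10 C=-20 D=2 ZF=0 PC=11 HALTED

Answer: yes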